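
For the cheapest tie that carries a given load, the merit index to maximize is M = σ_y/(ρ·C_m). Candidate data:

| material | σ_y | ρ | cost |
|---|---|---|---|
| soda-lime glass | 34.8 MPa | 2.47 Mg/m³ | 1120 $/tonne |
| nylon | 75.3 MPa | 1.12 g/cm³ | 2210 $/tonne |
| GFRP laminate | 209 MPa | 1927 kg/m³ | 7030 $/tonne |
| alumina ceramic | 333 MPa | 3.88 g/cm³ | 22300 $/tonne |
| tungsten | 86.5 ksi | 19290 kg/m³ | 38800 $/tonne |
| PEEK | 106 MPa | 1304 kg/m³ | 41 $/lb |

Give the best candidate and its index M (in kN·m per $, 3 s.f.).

nylon, M = 30.4 kN·m per $

Putting every candidate on a common basis:
  soda-lime glass: σ_y = 34.80 MPa, ρ = 2470 kg/m³, cost = 1.120 $/kg
  nylon: σ_y = 75.30 MPa, ρ = 1120 kg/m³, cost = 2.210 $/kg
  GFRP laminate: σ_y = 209.0 MPa, ρ = 1927 kg/m³, cost = 7.030 $/kg
  alumina ceramic: σ_y = 333.0 MPa, ρ = 3880 kg/m³, cost = 22.30 $/kg
  tungsten: σ_y = 596.4 MPa, ρ = 19290 kg/m³, cost = 38.80 $/kg
  PEEK: σ_y = 106.0 MPa, ρ = 1304 kg/m³, cost = 90.39 $/kg
  nylon: M = 30.4 kN·m per $
  GFRP laminate: M = 15.4 kN·m per $
  soda-lime glass: M = 12.6 kN·m per $
  alumina ceramic: M = 3.85 kN·m per $
  PEEK: M = 0.899 kN·m per $
  tungsten: M = 0.797 kN·m per $
Nylon has the largest M.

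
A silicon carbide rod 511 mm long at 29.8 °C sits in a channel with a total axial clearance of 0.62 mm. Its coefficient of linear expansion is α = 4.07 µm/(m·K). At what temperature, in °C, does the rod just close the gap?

α·L₀·ΔT = 0.62 mm ⇒ ΔT = 0.62 / (4.07×10⁻⁶ × 511.0) = 298.1 K.
T = 29.8 + 298.1 = 327.9 °C.

328 °C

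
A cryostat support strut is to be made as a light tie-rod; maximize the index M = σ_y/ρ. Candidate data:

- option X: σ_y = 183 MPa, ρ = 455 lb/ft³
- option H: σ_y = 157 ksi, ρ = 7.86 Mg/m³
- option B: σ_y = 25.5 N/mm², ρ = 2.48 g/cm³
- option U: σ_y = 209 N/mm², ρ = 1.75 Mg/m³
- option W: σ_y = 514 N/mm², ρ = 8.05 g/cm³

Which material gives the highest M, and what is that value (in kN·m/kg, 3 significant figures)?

option H, M = 138 kN·m/kg

Putting every candidate on a common basis:
  option X: σ_y = 183.0 MPa, ρ = 7288 kg/m³
  option H: σ_y = 1082 MPa, ρ = 7860 kg/m³
  option B: σ_y = 25.50 MPa, ρ = 2480 kg/m³
  option U: σ_y = 209.0 MPa, ρ = 1750 kg/m³
  option W: σ_y = 514.0 MPa, ρ = 8050 kg/m³
  option H: M = 138 kN·m/kg
  option U: M = 119 kN·m/kg
  option W: M = 63.9 kN·m/kg
  option X: M = 25.1 kN·m/kg
  option B: M = 10.3 kN·m/kg
Option H has the largest M.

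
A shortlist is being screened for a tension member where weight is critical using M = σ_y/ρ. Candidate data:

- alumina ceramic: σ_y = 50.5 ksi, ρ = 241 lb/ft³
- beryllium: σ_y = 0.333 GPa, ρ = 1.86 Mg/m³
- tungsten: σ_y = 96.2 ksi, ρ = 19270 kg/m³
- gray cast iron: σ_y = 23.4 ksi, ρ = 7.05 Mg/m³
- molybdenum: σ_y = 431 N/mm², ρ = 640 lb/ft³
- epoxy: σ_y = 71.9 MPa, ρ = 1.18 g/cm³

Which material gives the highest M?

After converting to SI:
  alumina ceramic: σ_y = 348.2 MPa, ρ = 3860 kg/m³
  beryllium: σ_y = 333.0 MPa, ρ = 1860 kg/m³
  tungsten: σ_y = 663.3 MPa, ρ = 19270 kg/m³
  gray cast iron: σ_y = 161.3 MPa, ρ = 7050 kg/m³
  molybdenum: σ_y = 431.0 MPa, ρ = 10250 kg/m³
  epoxy: σ_y = 71.90 MPa, ρ = 1180 kg/m³
  beryllium: M = 179 kN·m/kg
  alumina ceramic: M = 90.2 kN·m/kg
  epoxy: M = 60.9 kN·m/kg
  molybdenum: M = 42.0 kN·m/kg
  tungsten: M = 34.4 kN·m/kg
  gray cast iron: M = 22.9 kN·m/kg
Beryllium ranks first.

beryllium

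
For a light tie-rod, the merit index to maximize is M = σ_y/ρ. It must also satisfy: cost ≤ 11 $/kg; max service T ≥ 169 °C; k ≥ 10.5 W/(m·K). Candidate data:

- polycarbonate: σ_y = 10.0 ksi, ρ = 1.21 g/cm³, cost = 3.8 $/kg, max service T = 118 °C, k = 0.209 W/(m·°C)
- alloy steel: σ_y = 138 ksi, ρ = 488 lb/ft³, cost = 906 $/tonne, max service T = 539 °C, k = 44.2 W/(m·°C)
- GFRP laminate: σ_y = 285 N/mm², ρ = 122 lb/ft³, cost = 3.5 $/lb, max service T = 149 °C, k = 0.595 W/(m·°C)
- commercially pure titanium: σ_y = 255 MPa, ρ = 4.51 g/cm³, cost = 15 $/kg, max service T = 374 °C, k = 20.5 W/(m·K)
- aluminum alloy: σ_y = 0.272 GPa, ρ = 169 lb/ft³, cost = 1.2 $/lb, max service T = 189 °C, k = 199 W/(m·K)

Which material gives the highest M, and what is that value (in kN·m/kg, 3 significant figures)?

Screen on constraints: cost ≤ 11 $/kg; max service T ≥ 169 °C; k ≥ 10.5 W/(m·K). Survivors: alloy steel, aluminum alloy.
In SI units:
  alloy steel: σ_y = 951.5 MPa, ρ = 7817 kg/m³
  aluminum alloy: σ_y = 272.0 MPa, ρ = 2707 kg/m³
  alloy steel: M = 122 kN·m/kg
  aluminum alloy: M = 100 kN·m/kg
Alloy steel has the largest M.

alloy steel, M = 122 kN·m/kg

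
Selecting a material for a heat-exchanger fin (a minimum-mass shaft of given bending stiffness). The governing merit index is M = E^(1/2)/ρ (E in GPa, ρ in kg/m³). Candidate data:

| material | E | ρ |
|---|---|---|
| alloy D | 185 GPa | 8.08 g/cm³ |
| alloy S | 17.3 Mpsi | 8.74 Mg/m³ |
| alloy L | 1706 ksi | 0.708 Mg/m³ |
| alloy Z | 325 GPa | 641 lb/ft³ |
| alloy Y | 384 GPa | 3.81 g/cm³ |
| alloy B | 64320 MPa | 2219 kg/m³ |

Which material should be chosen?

alloy Y

Normalizing units and computing the index:
  alloy D: E = 185.0 GPa, ρ = 8080 kg/m³
  alloy S: E = 119.3 GPa, ρ = 8740 kg/m³
  alloy L: E = 11.76 GPa, ρ = 708.0 kg/m³
  alloy Z: E = 325.0 GPa, ρ = 10270 kg/m³
  alloy Y: E = 384.0 GPa, ρ = 3810 kg/m³
  alloy B: E = 64.32 GPa, ρ = 2219 kg/m³
  alloy Y: M = 5.14×10⁻³
  alloy L: M = 4.84×10⁻³
  alloy B: M = 3.61×10⁻³
  alloy Z: M = 1.76×10⁻³
  alloy D: M = 1.68×10⁻³
  alloy S: M = 1.25×10⁻³
The maximum is for alloy Y.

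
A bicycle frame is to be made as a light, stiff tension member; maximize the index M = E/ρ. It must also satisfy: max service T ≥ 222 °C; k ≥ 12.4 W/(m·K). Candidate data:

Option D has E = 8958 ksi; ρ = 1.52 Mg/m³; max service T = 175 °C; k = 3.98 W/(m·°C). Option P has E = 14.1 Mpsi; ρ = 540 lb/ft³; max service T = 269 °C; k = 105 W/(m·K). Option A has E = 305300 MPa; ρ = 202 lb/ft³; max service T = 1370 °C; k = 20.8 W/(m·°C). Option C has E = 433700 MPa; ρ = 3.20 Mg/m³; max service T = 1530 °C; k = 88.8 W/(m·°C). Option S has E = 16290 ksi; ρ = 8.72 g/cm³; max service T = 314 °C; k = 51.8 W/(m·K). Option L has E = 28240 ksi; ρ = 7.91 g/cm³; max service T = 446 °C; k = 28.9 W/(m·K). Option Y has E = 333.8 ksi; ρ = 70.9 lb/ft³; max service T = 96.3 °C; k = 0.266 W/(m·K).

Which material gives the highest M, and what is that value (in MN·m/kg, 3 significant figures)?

Screen on constraints: max service T ≥ 222 °C; k ≥ 12.4 W/(m·K). Survivors: option P, option A, option C, option S, option L.
After converting to SI:
  option P: E = 97.22 GPa, ρ = 8650 kg/m³
  option A: E = 305.3 GPa, ρ = 3236 kg/m³
  option C: E = 433.7 GPa, ρ = 3200 kg/m³
  option S: E = 112.3 GPa, ρ = 8720 kg/m³
  option L: E = 194.7 GPa, ρ = 7910 kg/m³
  option C: M = 136 MN·m/kg
  option A: M = 94.4 MN·m/kg
  option L: M = 24.6 MN·m/kg
  option S: M = 12.9 MN·m/kg
  option P: M = 11.2 MN·m/kg
Option C has the largest M.

option C, M = 136 MN·m/kg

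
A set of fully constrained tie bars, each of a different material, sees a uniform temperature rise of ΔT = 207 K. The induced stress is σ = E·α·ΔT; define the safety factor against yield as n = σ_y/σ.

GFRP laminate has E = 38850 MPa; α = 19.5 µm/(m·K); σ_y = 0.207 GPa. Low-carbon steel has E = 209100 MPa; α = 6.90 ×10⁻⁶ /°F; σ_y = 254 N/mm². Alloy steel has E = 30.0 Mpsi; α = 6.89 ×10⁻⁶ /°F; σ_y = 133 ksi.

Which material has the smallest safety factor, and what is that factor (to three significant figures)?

In consistent units (E in GPa, α in ×10⁻⁶/K, σ_y in MPa):
  GFRP laminate: E = 38.85, α = 19.5, σ_y = 207.0 → σ = 157 MPa, n = 1.32
  low-carbon steel: E = 209.1, α = 12.4, σ_y = 254.0 → σ = 538 MPa, n = 0.472
  alloy steel: E = 206.8, α = 12.4, σ_y = 917.0 → σ = 531 MPa, n = 1.73
Low-carbon steel has the lowest safety factor, n = 0.472.

low-carbon steel, n = 0.472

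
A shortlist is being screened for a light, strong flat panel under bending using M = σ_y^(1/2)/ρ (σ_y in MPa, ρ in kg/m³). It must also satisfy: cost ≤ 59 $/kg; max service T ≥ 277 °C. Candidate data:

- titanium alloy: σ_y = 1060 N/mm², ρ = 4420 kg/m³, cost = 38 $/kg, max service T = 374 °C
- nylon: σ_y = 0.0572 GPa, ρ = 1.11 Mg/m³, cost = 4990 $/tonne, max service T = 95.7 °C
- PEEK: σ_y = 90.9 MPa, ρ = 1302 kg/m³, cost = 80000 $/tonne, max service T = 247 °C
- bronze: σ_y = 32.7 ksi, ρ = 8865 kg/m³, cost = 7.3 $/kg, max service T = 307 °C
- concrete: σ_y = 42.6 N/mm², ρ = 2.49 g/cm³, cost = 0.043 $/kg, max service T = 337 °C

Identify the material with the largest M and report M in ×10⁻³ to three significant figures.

Screen on constraints: cost ≤ 59 $/kg; max service T ≥ 277 °C. Survivors: titanium alloy, bronze, concrete.
Convert each candidate to consistent units, then evaluate M:
  titanium alloy: σ_y = 1060 MPa, ρ = 4420 kg/m³
  bronze: σ_y = 225.5 MPa, ρ = 8865 kg/m³
  concrete: σ_y = 42.60 MPa, ρ = 2490 kg/m³
  titanium alloy: M = 7.37×10⁻³
  concrete: M = 2.62×10⁻³
  bronze: M = 1.69×10⁻³
Titanium alloy has the largest M.

titanium alloy, M = 7.37×10⁻³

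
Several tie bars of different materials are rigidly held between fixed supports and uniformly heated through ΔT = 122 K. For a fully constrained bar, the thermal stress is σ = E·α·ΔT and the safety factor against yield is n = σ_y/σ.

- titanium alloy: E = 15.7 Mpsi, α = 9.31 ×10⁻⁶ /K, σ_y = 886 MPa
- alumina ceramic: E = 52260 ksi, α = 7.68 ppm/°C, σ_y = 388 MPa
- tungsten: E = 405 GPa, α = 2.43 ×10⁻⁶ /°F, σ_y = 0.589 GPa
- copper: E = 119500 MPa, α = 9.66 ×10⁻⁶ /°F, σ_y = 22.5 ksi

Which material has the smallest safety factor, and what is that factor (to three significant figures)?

copper, n = 0.612

Converting E to GPa, α to ×10⁻⁶/K, σ_y to MPa, then σ and n for each:
  titanium alloy: E = 108.2, α = 9.31, σ_y = 886.0 → σ = 123 MPa, n = 7.21
  alumina ceramic: E = 360.3, α = 7.68, σ_y = 388.0 → σ = 338 MPa, n = 1.15
  tungsten: E = 405.0, α = 4.37, σ_y = 589.0 → σ = 216 MPa, n = 2.73
  copper: E = 119.5, α = 17.4, σ_y = 155.1 → σ = 253 MPa, n = 0.612
Smallest n: copper with n = 0.612.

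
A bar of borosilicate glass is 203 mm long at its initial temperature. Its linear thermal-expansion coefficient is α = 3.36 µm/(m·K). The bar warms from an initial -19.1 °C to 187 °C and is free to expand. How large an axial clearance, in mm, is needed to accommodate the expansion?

ΔT = 187 − (-19.1) = 206.1 K.
ΔL = α·L₀·ΔT = 3.36×10⁻⁶ × 203 mm × 206.1 K = 0.141 mm.

0.141 mm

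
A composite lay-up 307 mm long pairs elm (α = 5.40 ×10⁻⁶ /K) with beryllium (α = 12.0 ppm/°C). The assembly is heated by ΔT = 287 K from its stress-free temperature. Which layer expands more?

α(elm) = 5.40×10⁻⁶/K vs α(beryllium) = 12.0×10⁻⁶/K.
Higher α expands more for the same ΔT: beryllium.

beryllium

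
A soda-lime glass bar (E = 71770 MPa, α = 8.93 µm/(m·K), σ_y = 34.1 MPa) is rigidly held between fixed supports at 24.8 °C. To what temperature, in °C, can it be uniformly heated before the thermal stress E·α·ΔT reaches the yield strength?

78.0 °C

E = 71770 MPa = 71.77 GPa.
E·α·ΔT = 34.10 MPa ⇒ ΔT = 34.10 / (71.77×10³ × 8.93×10⁻⁶) = 53.21 K.
T = 24.8 + 53.21 = 78.01 °C.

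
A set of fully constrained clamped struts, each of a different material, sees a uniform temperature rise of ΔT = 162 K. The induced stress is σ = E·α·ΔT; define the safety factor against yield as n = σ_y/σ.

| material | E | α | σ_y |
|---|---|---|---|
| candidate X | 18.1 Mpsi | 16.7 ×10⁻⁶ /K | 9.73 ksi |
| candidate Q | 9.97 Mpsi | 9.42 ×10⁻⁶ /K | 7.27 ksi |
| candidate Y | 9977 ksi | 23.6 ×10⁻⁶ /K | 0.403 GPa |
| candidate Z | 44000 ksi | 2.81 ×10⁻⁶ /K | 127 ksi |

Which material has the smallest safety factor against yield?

In consistent units (E in GPa, α in ×10⁻⁶/K, σ_y in MPa):
  candidate X: E = 124.8, α = 16.7, σ_y = 67.09 → σ = 338 MPa, n = 0.199
  candidate Q: E = 68.74, α = 9.42, σ_y = 50.12 → σ = 105 MPa, n = 0.478
  candidate Y: E = 68.79, α = 23.6, σ_y = 403.0 → σ = 263 MPa, n = 1.53
  candidate Z: E = 303.4, α = 2.81, σ_y = 875.6 → σ = 138 MPa, n = 6.34
Smallest n: candidate X with n = 0.199.

candidate X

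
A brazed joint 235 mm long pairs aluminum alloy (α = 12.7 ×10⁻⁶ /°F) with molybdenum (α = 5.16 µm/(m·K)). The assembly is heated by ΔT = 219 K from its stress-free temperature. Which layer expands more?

aluminum alloy: α = 12.7×10⁻⁶/°F × 9/5 = 22.9×10⁻⁶/K.
α(aluminum alloy) = 22.9×10⁻⁶/K vs α(molybdenum) = 5.16×10⁻⁶/K.
Higher α expands more for the same ΔT: aluminum alloy.

aluminum alloy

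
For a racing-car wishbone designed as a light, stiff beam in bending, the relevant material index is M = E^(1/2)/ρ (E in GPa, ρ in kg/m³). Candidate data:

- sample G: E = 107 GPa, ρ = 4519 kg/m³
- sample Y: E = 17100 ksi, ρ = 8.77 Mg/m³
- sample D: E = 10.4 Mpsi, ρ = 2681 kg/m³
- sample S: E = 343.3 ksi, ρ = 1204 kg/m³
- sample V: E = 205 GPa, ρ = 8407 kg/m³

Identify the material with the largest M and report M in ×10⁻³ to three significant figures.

sample D, M = 3.16×10⁻³

After converting to SI:
  sample G: E = 107.0 GPa, ρ = 4519 kg/m³
  sample Y: E = 117.9 GPa, ρ = 8770 kg/m³
  sample D: E = 71.71 GPa, ρ = 2681 kg/m³
  sample S: E = 2.367 GPa, ρ = 1204 kg/m³
  sample V: E = 205.0 GPa, ρ = 8407 kg/m³
  sample D: M = 3.16×10⁻³
  sample G: M = 2.29×10⁻³
  sample V: M = 1.70×10⁻³
  sample S: M = 1.28×10⁻³
  sample Y: M = 1.24×10⁻³
Highest index: sample D.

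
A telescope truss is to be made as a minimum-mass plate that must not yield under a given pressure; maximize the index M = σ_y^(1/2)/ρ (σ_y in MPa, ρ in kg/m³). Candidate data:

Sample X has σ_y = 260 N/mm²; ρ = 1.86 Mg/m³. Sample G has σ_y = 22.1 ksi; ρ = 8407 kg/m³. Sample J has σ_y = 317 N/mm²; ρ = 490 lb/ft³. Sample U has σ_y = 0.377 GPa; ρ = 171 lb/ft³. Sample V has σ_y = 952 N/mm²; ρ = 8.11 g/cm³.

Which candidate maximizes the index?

Normalizing units and computing the index:
  sample X: σ_y = 260.0 MPa, ρ = 1860 kg/m³
  sample G: σ_y = 152.4 MPa, ρ = 8407 kg/m³
  sample J: σ_y = 317.0 MPa, ρ = 7849 kg/m³
  sample U: σ_y = 377.0 MPa, ρ = 2739 kg/m³
  sample V: σ_y = 952.0 MPa, ρ = 8110 kg/m³
  sample X: M = 8.67×10⁻³
  sample U: M = 7.09×10⁻³
  sample V: M = 3.80×10⁻³
  sample J: M = 2.27×10⁻³
  sample G: M = 1.47×10⁻³
Sample X has the largest M.

sample X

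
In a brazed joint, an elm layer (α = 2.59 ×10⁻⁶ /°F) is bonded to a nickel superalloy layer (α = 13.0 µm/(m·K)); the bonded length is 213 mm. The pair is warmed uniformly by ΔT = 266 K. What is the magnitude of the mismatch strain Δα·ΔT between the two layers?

2.22×10⁻³

elm: α = 2.59×10⁻⁶/°F × 9/5 = 4.66×10⁻⁶/K.
Δα = |4.66 − 13.0|×10⁻⁶/K = 8.34×10⁻⁶/K.
Mismatch strain = Δα·ΔT = 8.34×10⁻⁶ × 266.0 = 2.22×10⁻³.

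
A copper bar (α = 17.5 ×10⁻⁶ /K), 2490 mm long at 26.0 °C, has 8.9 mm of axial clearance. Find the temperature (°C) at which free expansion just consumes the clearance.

230 °C

α·L₀·ΔT = 8.9 mm ⇒ ΔT = 8.9 / (17.5×10⁻⁶ × 2490.0) = 204.2 K.
T = 26.0 + 204.2 = 230.2 °C.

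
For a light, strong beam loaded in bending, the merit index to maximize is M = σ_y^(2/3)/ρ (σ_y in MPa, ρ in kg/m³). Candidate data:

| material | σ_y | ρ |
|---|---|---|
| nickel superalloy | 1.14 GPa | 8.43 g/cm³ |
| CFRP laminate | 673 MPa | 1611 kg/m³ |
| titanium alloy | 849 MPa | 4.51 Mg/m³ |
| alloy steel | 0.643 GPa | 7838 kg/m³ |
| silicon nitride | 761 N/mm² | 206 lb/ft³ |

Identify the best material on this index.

CFRP laminate

Convert each candidate to consistent units, then evaluate M:
  nickel superalloy: σ_y = 1140 MPa, ρ = 8430 kg/m³
  CFRP laminate: σ_y = 673.0 MPa, ρ = 1611 kg/m³
  titanium alloy: σ_y = 849.0 MPa, ρ = 4510 kg/m³
  alloy steel: σ_y = 643.0 MPa, ρ = 7838 kg/m³
  silicon nitride: σ_y = 761.0 MPa, ρ = 3300 kg/m³
  CFRP laminate: M = 47.7×10⁻³
  silicon nitride: M = 25.3×10⁻³
  titanium alloy: M = 19.9×10⁻³
  nickel superalloy: M = 12.9×10⁻³
  alloy steel: M = 9.50×10⁻³
Highest index: CFRP laminate.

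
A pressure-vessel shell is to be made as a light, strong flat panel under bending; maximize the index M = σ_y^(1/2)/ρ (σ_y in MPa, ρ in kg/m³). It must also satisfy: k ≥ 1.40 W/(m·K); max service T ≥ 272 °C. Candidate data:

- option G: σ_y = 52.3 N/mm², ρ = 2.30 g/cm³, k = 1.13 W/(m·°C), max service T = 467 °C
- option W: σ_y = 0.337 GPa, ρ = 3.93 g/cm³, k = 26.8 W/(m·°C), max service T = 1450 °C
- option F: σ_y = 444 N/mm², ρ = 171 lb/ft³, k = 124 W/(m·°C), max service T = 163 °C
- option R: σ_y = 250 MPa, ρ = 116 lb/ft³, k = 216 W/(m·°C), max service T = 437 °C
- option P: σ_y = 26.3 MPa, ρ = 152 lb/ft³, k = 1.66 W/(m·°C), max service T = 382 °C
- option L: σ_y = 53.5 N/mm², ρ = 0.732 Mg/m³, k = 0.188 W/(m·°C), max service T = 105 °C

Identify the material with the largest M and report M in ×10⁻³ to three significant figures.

Screen on constraints: k ≥ 1.40 W/(m·K); max service T ≥ 272 °C. Survivors: option W, option R, option P.
Convert each candidate to consistent units, then evaluate M:
  option W: σ_y = 337.0 MPa, ρ = 3930 kg/m³
  option R: σ_y = 250.0 MPa, ρ = 1858 kg/m³
  option P: σ_y = 26.30 MPa, ρ = 2435 kg/m³
  option R: M = 8.51×10⁻³
  option W: M = 4.67×10⁻³
  option P: M = 2.11×10⁻³
Option R ranks first.

option R, M = 8.51×10⁻³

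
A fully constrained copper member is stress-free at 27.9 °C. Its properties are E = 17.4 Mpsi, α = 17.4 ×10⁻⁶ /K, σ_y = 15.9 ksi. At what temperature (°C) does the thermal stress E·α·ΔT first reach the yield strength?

E = 17.4 Mpsi = 120.0 GPa.
σ_y = 15.9 ksi = 109.6 MPa.
E·α·ΔT = 109.6 MPa ⇒ ΔT = 109.6 / (120.0×10³ × 17.4×10⁻⁶) = 52.52 K.
T = 27.9 + 52.52 = 80.42 °C.

80.4 °C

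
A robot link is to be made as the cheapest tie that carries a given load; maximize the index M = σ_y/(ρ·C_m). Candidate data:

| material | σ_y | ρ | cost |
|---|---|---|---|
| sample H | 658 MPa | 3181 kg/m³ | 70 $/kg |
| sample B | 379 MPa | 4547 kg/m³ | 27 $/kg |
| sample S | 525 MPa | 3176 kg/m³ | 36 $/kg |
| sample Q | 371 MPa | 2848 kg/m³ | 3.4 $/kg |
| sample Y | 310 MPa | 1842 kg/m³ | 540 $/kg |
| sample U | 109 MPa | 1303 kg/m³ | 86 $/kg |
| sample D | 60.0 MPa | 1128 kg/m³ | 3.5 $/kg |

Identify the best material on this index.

sample Q

Evaluate M for each candidate:
  sample Q: M = 38.3 kN·m per $
  sample D: M = 15.2 kN·m per $
  sample S: M = 4.59 kN·m per $
  sample B: M = 3.09 kN·m per $
  sample H: M = 2.96 kN·m per $
  sample U: M = 0.973 kN·m per $
  sample Y: M = 0.312 kN·m per $
Highest index: sample Q.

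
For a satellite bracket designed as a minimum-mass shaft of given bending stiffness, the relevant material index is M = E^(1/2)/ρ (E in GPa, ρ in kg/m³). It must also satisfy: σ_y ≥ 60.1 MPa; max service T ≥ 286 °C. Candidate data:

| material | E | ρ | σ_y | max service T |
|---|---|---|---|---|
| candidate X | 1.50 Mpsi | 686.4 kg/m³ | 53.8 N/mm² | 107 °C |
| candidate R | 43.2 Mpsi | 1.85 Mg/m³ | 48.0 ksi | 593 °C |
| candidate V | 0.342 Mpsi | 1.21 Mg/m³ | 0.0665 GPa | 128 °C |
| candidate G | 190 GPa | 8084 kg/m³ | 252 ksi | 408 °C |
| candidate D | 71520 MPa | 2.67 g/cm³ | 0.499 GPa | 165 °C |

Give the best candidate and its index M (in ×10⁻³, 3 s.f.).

Screen on constraints: σ_y ≥ 60.1 MPa; max service T ≥ 286 °C. Survivors: candidate R, candidate G.
Convert each candidate to consistent units, then evaluate M:
  candidate R: E = 297.9 GPa, ρ = 1850 kg/m³
  candidate G: E = 190.0 GPa, ρ = 8084 kg/m³
  candidate R: M = 9.33×10⁻³
  candidate G: M = 1.71×10⁻³
Highest index: candidate R.

candidate R, M = 9.33×10⁻³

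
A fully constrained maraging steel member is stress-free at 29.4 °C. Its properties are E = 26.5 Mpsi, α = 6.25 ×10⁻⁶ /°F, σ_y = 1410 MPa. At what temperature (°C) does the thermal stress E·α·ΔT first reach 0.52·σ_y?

386 °C

E = 26.5 Mpsi = 182.7 GPa.
α = 6.25×10⁻⁶/°F × 9/5 = 11.2×10⁻⁶/K.
E·α·ΔT = 733.2 MPa ⇒ ΔT = 733.2 / (182.7×10³ × 11.2×10⁻⁶) = 356.7 K.
T = 29.4 + 356.7 = 386.1 °C.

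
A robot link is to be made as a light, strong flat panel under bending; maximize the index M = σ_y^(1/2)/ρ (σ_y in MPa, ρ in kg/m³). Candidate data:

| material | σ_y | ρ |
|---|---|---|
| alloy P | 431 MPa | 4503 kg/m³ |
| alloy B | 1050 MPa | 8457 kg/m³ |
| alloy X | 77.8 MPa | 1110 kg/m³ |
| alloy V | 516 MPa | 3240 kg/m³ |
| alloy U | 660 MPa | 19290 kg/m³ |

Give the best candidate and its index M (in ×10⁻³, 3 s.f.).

alloy X, M = 7.95×10⁻³

Per-candidate index values:
  alloy X: M = 7.95×10⁻³
  alloy V: M = 7.01×10⁻³
  alloy P: M = 4.61×10⁻³
  alloy B: M = 3.83×10⁻³
  alloy U: M = 1.33×10⁻³
The maximum is for alloy X.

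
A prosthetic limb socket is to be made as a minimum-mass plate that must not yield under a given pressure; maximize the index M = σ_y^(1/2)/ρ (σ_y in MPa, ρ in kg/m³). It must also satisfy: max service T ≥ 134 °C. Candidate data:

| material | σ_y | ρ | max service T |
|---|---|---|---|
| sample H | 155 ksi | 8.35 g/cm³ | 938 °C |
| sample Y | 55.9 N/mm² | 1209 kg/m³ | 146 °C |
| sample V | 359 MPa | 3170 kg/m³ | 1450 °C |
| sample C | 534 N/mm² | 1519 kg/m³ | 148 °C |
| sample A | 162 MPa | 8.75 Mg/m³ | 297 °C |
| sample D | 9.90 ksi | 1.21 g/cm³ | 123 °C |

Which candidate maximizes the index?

Screen on constraints: max service T ≥ 134 °C. Survivors: sample H, sample Y, sample V, sample C, sample A.
Convert each candidate to consistent units, then evaluate M:
  sample H: σ_y = 1069 MPa, ρ = 8350 kg/m³
  sample Y: σ_y = 55.90 MPa, ρ = 1209 kg/m³
  sample V: σ_y = 359.0 MPa, ρ = 3170 kg/m³
  sample C: σ_y = 534.0 MPa, ρ = 1519 kg/m³
  sample A: σ_y = 162.0 MPa, ρ = 8750 kg/m³
  sample C: M = 15.2×10⁻³
  sample Y: M = 6.18×10⁻³
  sample V: M = 5.98×10⁻³
  sample H: M = 3.92×10⁻³
  sample A: M = 1.45×10⁻³
The maximum is for sample C.

sample C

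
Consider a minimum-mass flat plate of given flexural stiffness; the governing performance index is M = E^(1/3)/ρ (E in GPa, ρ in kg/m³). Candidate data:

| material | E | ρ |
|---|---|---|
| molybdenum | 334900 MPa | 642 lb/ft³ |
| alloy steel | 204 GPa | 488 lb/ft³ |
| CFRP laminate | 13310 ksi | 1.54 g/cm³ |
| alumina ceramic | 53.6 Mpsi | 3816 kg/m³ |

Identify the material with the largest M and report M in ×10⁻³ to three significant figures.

Normalizing units and computing the index:
  molybdenum: E = 334.9 GPa, ρ = 10280 kg/m³
  alloy steel: E = 204.0 GPa, ρ = 7817 kg/m³
  CFRP laminate: E = 91.77 GPa, ρ = 1540 kg/m³
  alumina ceramic: E = 369.6 GPa, ρ = 3816 kg/m³
  CFRP laminate: M = 2.93×10⁻³
  alumina ceramic: M = 1.88×10⁻³
  alloy steel: M = 0.753×10⁻³
  molybdenum: M = 0.675×10⁻³
CFRP laminate has the largest M.

CFRP laminate, M = 2.93×10⁻³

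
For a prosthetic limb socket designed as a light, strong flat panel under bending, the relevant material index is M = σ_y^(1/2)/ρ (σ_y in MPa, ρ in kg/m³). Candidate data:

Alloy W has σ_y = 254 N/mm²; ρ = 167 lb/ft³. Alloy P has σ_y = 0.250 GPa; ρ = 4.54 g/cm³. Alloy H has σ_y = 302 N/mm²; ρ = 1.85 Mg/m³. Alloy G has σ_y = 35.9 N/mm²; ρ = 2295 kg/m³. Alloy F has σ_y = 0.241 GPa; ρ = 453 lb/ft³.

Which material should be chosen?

alloy H

Convert each candidate to consistent units, then evaluate M:
  alloy W: σ_y = 254.0 MPa, ρ = 2675 kg/m³
  alloy P: σ_y = 250.0 MPa, ρ = 4540 kg/m³
  alloy H: σ_y = 302.0 MPa, ρ = 1850 kg/m³
  alloy G: σ_y = 35.90 MPa, ρ = 2295 kg/m³
  alloy F: σ_y = 241.0 MPa, ρ = 7256 kg/m³
  alloy H: M = 9.39×10⁻³
  alloy W: M = 5.96×10⁻³
  alloy P: M = 3.48×10⁻³
  alloy G: M = 2.61×10⁻³
  alloy F: M = 2.14×10⁻³
Alloy H has the largest M.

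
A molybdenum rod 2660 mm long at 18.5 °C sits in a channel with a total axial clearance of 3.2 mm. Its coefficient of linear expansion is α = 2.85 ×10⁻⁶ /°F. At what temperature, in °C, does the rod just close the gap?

253 °C

α = 2.85×10⁻⁶/°F × 9/5 = 5.13×10⁻⁶/K.
α·L₀·ΔT = 3.2 mm ⇒ ΔT = 3.2 / (5.13×10⁻⁶ × 2660.0) = 234.5 K.
T = 18.5 + 234.5 = 253.0 °C.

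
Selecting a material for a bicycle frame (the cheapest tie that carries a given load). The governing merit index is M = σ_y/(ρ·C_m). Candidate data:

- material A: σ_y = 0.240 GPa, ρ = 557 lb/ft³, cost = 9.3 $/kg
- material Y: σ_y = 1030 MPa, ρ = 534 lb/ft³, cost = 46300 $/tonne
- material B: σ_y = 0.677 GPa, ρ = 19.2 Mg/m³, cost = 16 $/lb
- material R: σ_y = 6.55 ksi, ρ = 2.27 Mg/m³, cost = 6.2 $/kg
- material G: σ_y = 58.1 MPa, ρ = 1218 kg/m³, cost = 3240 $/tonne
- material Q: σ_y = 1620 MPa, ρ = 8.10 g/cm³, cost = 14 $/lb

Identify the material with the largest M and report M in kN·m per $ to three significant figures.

material G, M = 14.7 kN·m per $

Normalizing units and computing the index:
  material A: σ_y = 240.0 MPa, ρ = 8922 kg/m³, cost = 9.300 $/kg
  material Y: σ_y = 1030 MPa, ρ = 8554 kg/m³, cost = 46.30 $/kg
  material B: σ_y = 677.0 MPa, ρ = 19200 kg/m³, cost = 35.27 $/kg
  material R: σ_y = 45.16 MPa, ρ = 2270 kg/m³, cost = 6.200 $/kg
  material G: σ_y = 58.10 MPa, ρ = 1218 kg/m³, cost = 3.240 $/kg
  material Q: σ_y = 1620 MPa, ρ = 8100 kg/m³, cost = 30.86 $/kg
  material G: M = 14.7 kN·m per $
  material Q: M = 6.48 kN·m per $
  material R: M = 3.21 kN·m per $
  material A: M = 2.89 kN·m per $
  material Y: M = 2.60 kN·m per $
  material B: M = 1.00 kN·m per $
Material G ranks first.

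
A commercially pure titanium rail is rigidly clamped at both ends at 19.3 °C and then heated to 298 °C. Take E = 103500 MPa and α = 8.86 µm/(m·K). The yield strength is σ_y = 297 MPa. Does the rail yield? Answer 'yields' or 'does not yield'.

does not yield

E = 103500 MPa = 103.5 GPa.
ΔT = 278.7 K. Constrained thermal stress σ = E·α·ΔT = 103.5×10³ MPa × 8.86×10⁻⁶ × 278.7 = 256 MPa (compressive).
Compare to σ_y = 297 MPa: σ < σ_y, so it does not yield.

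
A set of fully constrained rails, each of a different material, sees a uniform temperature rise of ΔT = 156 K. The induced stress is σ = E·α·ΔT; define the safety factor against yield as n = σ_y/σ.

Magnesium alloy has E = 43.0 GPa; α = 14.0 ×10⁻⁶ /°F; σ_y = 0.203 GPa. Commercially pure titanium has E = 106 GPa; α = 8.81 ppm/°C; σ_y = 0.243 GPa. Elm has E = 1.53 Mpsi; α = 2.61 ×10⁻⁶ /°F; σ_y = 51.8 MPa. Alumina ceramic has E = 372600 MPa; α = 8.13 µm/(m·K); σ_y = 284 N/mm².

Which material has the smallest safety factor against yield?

alumina ceramic

With everything in SI (GPa, ×10⁻⁶/K, MPa):
  magnesium alloy: E = 43.00, α = 25.2, σ_y = 203.0 → σ = 169 MPa, n = 1.20
  commercially pure titanium: E = 106.0, α = 8.81, σ_y = 243.0 → σ = 146 MPa, n = 1.67
  elm: E = 10.55, α = 4.70, σ_y = 51.80 → σ = 7.73 MPa, n = 6.70
  alumina ceramic: E = 372.6, α = 8.13, σ_y = 284.0 → σ = 473 MPa, n = 0.601
Alumina ceramic has the lowest safety factor, n = 0.601.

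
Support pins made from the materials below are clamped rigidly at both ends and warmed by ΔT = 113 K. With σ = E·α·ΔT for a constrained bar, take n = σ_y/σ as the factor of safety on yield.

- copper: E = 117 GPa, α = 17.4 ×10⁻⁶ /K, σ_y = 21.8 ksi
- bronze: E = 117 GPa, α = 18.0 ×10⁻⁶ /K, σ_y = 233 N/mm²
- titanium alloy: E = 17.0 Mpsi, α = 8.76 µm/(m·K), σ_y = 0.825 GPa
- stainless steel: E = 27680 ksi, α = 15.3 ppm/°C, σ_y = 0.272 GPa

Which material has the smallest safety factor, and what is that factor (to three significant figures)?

copper, n = 0.653

With everything in SI (GPa, ×10⁻⁶/K, MPa):
  copper: E = 117.0, α = 17.4, σ_y = 150.3 → σ = 230 MPa, n = 0.653
  bronze: E = 117.0, α = 18.0, σ_y = 233.0 → σ = 238 MPa, n = 0.979
  titanium alloy: E = 117.2, α = 8.76, σ_y = 825.0 → σ = 116 MPa, n = 7.11
  stainless steel: E = 190.8, α = 15.3, σ_y = 272.0 → σ = 330 MPa, n = 0.824
Copper has the lowest safety factor, n = 0.653.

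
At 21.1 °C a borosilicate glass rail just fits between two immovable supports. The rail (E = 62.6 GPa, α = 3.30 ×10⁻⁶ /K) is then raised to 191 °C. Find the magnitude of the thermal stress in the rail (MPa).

ΔT = 169.9 K. Constrained thermal stress σ = E·α·ΔT = 62.60×10³ MPa × 3.30×10⁻⁶ × 169.9 = 35.1 MPa (compressive).

35.1 MPa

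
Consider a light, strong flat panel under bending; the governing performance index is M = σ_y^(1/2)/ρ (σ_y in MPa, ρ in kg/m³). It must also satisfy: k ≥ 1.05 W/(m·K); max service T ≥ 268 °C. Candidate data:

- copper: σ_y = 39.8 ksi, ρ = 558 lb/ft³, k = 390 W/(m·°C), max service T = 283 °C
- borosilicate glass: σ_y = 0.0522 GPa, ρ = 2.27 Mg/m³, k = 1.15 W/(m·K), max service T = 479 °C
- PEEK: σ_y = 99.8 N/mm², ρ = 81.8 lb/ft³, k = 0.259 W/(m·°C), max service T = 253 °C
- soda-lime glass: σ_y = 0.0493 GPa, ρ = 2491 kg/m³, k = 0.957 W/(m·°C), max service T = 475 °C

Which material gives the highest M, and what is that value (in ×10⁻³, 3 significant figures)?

Screen on constraints: k ≥ 1.05 W/(m·K); max service T ≥ 268 °C. Survivors: copper, borosilicate glass.
Putting every candidate on a common basis:
  copper: σ_y = 274.4 MPa, ρ = 8938 kg/m³
  borosilicate glass: σ_y = 52.20 MPa, ρ = 2270 kg/m³
  borosilicate glass: M = 3.18×10⁻³
  copper: M = 1.85×10⁻³
Borosilicate glass has the largest M.

borosilicate glass, M = 3.18×10⁻³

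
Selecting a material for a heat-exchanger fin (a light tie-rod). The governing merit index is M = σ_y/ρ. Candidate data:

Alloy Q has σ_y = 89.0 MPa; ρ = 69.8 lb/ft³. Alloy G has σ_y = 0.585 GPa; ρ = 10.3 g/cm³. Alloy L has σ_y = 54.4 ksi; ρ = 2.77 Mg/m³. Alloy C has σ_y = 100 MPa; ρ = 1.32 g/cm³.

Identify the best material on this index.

alloy L

Putting every candidate on a common basis:
  alloy Q: σ_y = 89.00 MPa, ρ = 1118 kg/m³
  alloy G: σ_y = 585.0 MPa, ρ = 10300 kg/m³
  alloy L: σ_y = 375.1 MPa, ρ = 2770 kg/m³
  alloy C: σ_y = 100.0 MPa, ρ = 1320 kg/m³
  alloy L: M = 135 kN·m/kg
  alloy Q: M = 79.6 kN·m/kg
  alloy C: M = 75.8 kN·m/kg
  alloy G: M = 56.8 kN·m/kg
Alloy L has the largest M.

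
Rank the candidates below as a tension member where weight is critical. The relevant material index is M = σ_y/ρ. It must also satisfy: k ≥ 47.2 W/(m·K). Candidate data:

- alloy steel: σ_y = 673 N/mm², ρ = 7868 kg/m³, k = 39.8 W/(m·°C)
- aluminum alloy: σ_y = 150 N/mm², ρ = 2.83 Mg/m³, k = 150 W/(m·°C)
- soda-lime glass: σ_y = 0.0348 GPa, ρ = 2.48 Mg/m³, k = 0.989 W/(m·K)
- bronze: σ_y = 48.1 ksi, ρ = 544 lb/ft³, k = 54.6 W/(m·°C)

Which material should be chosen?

aluminum alloy

Screen on constraints: k ≥ 47.2 W/(m·K). Survivors: aluminum alloy, bronze.
Putting every candidate on a common basis:
  aluminum alloy: σ_y = 150.0 MPa, ρ = 2830 kg/m³
  bronze: σ_y = 331.6 MPa, ρ = 8714 kg/m³
  aluminum alloy: M = 53.0 kN·m/kg
  bronze: M = 38.1 kN·m/kg
The maximum is for aluminum alloy.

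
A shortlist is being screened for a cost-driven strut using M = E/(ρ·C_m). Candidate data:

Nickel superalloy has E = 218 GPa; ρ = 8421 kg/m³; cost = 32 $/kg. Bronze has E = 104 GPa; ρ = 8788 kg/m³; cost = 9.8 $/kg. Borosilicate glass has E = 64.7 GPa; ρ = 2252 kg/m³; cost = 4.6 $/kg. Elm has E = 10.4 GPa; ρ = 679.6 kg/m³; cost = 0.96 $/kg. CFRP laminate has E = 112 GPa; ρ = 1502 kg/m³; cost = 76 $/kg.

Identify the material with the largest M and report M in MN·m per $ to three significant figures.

Per-candidate index values:
  elm: M = 15.9 MN·m per $
  borosilicate glass: M = 6.25 MN·m per $
  bronze: M = 1.21 MN·m per $
  CFRP laminate: M = 0.981 MN·m per $
  nickel superalloy: M = 0.809 MN·m per $
Elm ranks first.

elm, M = 15.9 MN·m per $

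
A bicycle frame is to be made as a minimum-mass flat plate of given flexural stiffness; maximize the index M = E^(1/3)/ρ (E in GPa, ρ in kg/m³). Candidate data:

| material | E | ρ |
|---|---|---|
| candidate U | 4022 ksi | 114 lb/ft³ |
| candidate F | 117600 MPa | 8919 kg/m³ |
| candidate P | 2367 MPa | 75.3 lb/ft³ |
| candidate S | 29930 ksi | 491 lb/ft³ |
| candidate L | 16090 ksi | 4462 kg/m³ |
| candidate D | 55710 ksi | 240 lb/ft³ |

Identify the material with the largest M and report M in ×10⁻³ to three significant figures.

candidate D, M = 1.89×10⁻³

Convert each candidate to consistent units, then evaluate M:
  candidate U: E = 27.73 GPa, ρ = 1826 kg/m³
  candidate F: E = 117.6 GPa, ρ = 8919 kg/m³
  candidate P: E = 2.367 GPa, ρ = 1206 kg/m³
  candidate S: E = 206.4 GPa, ρ = 7865 kg/m³
  candidate L: E = 110.9 GPa, ρ = 4462 kg/m³
  candidate D: E = 384.1 GPa, ρ = 3844 kg/m³
  candidate D: M = 1.89×10⁻³
  candidate U: M = 1.66×10⁻³
  candidate P: M = 1.10×10⁻³
  candidate L: M = 1.08×10⁻³
  candidate S: M = 0.751×10⁻³
  candidate F: M = 0.549×10⁻³
Candidate D has the largest M.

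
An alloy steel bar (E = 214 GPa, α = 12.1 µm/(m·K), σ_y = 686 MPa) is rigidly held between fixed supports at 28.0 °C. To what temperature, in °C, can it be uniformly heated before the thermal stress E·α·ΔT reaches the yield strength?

E·α·ΔT = 686.0 MPa ⇒ ΔT = 686.0 / (214.0×10³ × 12.1×10⁻⁶) = 264.9 K.
T = 28.0 + 264.9 = 292.9 °C.

293 °C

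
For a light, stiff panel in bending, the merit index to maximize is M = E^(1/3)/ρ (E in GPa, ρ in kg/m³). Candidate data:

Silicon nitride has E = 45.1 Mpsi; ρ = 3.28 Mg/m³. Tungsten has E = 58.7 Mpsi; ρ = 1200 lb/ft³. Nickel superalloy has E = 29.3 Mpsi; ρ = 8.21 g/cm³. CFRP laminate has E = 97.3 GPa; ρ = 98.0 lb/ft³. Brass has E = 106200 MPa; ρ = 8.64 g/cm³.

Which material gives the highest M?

Normalizing units and computing the index:
  silicon nitride: E = 311.0 GPa, ρ = 3280 kg/m³
  tungsten: E = 404.7 GPa, ρ = 19220 kg/m³
  nickel superalloy: E = 202.0 GPa, ρ = 8210 kg/m³
  CFRP laminate: E = 97.30 GPa, ρ = 1570 kg/m³
  brass: E = 106.2 GPa, ρ = 8640 kg/m³
  CFRP laminate: M = 2.93×10⁻³
  silicon nitride: M = 2.07×10⁻³
  nickel superalloy: M = 0.715×10⁻³
  brass: M = 0.548×10⁻³
  tungsten: M = 0.385×10⁻³
The maximum is for CFRP laminate.

CFRP laminate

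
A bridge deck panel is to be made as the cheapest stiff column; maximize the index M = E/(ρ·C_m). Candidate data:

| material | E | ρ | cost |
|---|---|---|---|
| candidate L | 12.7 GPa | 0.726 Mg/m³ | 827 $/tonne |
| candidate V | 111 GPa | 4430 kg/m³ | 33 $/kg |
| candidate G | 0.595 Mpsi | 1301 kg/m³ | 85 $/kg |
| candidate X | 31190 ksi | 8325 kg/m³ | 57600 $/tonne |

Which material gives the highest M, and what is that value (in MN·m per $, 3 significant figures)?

Normalizing units and computing the index:
  candidate L: E = 12.70 GPa, ρ = 726.0 kg/m³, cost = 0.8270 $/kg
  candidate V: E = 111.0 GPa, ρ = 4430 kg/m³, cost = 33.00 $/kg
  candidate G: E = 4.102 GPa, ρ = 1301 kg/m³, cost = 85.00 $/kg
  candidate X: E = 215.0 GPa, ρ = 8325 kg/m³, cost = 57.60 $/kg
  candidate L: M = 21.2 MN·m per $
  candidate V: M = 0.759 MN·m per $
  candidate X: M = 0.448 MN·m per $
  candidate G: M = 0.0371 MN·m per $
The maximum is for candidate L.

candidate L, M = 21.2 MN·m per $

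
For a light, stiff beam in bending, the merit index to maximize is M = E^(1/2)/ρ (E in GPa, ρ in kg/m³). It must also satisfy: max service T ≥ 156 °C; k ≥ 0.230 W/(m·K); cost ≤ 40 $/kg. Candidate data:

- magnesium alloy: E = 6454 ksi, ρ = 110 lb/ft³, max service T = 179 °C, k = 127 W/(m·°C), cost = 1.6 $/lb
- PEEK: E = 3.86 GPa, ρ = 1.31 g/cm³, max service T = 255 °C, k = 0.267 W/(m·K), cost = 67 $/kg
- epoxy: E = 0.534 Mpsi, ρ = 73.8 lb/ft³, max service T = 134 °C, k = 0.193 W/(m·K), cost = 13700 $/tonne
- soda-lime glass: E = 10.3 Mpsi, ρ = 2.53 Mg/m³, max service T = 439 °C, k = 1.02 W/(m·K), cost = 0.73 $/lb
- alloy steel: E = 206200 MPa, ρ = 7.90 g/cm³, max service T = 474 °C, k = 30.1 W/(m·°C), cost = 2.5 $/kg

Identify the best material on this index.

magnesium alloy

Screen on constraints: max service T ≥ 156 °C; k ≥ 0.230 W/(m·K); cost ≤ 40 $/kg. Survivors: magnesium alloy, soda-lime glass, alloy steel.
After converting to SI:
  magnesium alloy: E = 44.50 GPa, ρ = 1762 kg/m³
  soda-lime glass: E = 71.02 GPa, ρ = 2530 kg/m³
  alloy steel: E = 206.2 GPa, ρ = 7900 kg/m³
  magnesium alloy: M = 3.79×10⁻³
  soda-lime glass: M = 3.33×10⁻³
  alloy steel: M = 1.82×10⁻³
The maximum is for magnesium alloy.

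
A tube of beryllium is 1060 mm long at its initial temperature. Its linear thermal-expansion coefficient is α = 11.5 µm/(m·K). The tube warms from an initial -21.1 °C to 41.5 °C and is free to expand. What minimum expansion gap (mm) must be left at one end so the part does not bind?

ΔT = 41.5 − (-21.1) = 62.60 K.
ΔL = α·L₀·ΔT = 11.5×10⁻⁶ × 1060 mm × 62.60 K = 0.763 mm.

0.763 mm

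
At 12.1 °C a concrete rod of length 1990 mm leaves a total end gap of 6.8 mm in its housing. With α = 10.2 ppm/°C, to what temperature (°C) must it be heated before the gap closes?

347 °C

α·L₀·ΔT = 6.8 mm ⇒ ΔT = 6.8 / (10.2×10⁻⁶ × 1990.0) = 335.0 K.
T = 12.1 + 335.0 = 347.1 °C.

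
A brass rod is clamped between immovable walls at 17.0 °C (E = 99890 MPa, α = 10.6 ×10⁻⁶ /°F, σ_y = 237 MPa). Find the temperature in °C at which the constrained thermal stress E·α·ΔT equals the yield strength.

141 °C

E = 99890 MPa = 99.89 GPa.
α = 10.6×10⁻⁶/°F × 9/5 = 19.1×10⁻⁶/K.
E·α·ΔT = 237.0 MPa ⇒ ΔT = 237.0 / (99.89×10³ × 19.1×10⁻⁶) = 124.4 K.
T = 17.0 + 124.4 = 141.4 °C.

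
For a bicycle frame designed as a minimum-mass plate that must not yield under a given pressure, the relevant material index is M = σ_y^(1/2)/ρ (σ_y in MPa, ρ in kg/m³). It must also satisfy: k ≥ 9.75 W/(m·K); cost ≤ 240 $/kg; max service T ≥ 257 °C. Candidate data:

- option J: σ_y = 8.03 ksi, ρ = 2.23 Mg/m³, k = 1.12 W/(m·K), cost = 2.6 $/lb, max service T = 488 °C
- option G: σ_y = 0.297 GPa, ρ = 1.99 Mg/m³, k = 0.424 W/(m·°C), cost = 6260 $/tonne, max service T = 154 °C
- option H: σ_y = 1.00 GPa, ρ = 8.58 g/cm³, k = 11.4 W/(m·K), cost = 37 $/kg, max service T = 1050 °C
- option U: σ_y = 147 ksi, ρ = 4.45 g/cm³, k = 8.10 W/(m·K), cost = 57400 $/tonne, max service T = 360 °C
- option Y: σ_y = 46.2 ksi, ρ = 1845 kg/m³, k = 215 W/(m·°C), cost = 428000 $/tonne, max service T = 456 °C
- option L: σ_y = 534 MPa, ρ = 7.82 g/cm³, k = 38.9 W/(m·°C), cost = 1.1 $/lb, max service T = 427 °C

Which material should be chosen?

option H

Screen on constraints: k ≥ 9.75 W/(m·K); cost ≤ 240 $/kg; max service T ≥ 257 °C. Survivors: option H, option L.
In SI units:
  option H: σ_y = 1000 MPa, ρ = 8580 kg/m³
  option L: σ_y = 534.0 MPa, ρ = 7820 kg/m³
  option H: M = 3.69×10⁻³
  option L: M = 2.96×10⁻³
Highest index: option H.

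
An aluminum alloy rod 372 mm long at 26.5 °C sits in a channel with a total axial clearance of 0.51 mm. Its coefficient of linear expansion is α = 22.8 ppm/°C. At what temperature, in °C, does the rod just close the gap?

86.6 °C

α·L₀·ΔT = 0.51 mm ⇒ ΔT = 0.51 / (22.8×10⁻⁶ × 372.0) = 60.13 K.
T = 26.5 + 60.13 = 86.63 °C.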